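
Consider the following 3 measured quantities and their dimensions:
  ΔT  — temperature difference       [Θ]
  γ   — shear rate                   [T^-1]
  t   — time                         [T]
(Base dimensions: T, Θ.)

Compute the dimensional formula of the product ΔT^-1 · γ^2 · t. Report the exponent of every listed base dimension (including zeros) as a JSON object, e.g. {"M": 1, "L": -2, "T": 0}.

{"T": -1, "Θ": -1}

Exponent matrix [T,Θ] × [ΔT,γ,t]:
  T: [ 0 -1  1]
  Θ: [ 1  0  0]
  [T]: (-1)·0+(2)·-1+(1)·1 = -1
  [Θ]: (-1)·1+(2)·0+(1)·0 = -1
⇒ T^-1 Θ^-1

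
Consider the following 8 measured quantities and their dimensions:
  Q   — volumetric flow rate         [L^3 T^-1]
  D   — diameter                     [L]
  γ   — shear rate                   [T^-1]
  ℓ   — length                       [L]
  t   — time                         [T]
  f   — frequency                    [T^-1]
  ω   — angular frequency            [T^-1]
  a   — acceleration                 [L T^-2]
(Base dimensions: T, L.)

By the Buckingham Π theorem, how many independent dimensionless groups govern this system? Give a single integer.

Dimensional matrix (T×L by Q×D×γ×ℓ×t×f×ω×a):
  T: [-1  0 -1  0  1 -1 -1 -2]
  L: [ 3  1  0  1  0  0  0  1]
Row reduction gives pivot columns Q,D; rank = 2
8 vars − rank 2 = 6 Π groups

6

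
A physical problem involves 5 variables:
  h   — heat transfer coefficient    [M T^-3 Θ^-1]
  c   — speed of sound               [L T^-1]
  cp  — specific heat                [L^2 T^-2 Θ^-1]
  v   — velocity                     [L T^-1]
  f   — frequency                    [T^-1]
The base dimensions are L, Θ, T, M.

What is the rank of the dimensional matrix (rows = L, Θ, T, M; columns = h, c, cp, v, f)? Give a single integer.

Dimensional matrix (L×Θ×T×M by h×c×cp×v×f):
  L: [ 0  1  2  1  0]
  Θ: [-1  0 -1  0  0]
  T: [-3 -1 -2 -1 -1]
  M: [ 1  0  0  0  0]
Row reduction gives pivot columns h,c,cp,f; rank = 4

4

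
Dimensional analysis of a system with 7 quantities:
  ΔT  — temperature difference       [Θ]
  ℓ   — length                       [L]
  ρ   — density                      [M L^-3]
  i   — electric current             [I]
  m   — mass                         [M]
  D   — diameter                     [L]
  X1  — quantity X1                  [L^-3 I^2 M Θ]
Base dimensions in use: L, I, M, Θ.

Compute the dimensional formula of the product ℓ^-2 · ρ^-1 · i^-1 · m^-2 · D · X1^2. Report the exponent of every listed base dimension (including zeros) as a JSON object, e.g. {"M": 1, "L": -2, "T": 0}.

Exponent matrix [L,I,M,Θ] × [ΔT,ℓ,ρ,i,m,D,X1]:
  L: [ 0  1 -3  0  0  1 -3]
  I: [ 0  0  0  1  0  0  2]
  M: [ 0  0  1  0  1  0  1]
  Θ: [ 1  0  0  0  0  0  1]
  [L]: (-2)·1+(-1)·-3+(-1)·0+(-2)·0+(1)·1+(2)·-3 = -4
  [I]: (-2)·0+(-1)·0+(-1)·1+(-2)·0+(1)·0+(2)·2 = 3
  [M]: (-2)·0+(-1)·1+(-1)·0+(-2)·1+(1)·0+(2)·1 = -1
  [Θ]: (-2)·0+(-1)·0+(-1)·0+(-2)·0+(1)·0+(2)·1 = 2
⇒ L^-4 I^3 M^-1 Θ^2

{"L": -4, "I": 3, "M": -1, "Θ": 2}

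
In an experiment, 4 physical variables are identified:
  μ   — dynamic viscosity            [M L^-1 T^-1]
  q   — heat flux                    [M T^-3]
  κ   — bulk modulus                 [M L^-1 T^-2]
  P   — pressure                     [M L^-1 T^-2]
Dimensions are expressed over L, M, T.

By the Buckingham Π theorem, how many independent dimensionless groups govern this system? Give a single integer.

Write exponents as rows L,M,T / cols μ,q,κ,P:
  L: [-1  0 -1 -1]
  M: [ 1  1  1  1]
  T: [-1 -3 -2 -2]
Row reduction gives pivot columns μ,q,κ; rank = 3
4 vars − rank 3 = 1 Π group

1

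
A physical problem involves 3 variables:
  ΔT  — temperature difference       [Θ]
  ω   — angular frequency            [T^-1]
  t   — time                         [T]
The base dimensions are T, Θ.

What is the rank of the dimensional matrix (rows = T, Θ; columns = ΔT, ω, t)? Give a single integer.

Dimensional matrix (T×Θ by ΔT×ω×t):
  T: [ 0 -1  1]
  Θ: [ 1  0  0]
Row reduction gives pivot columns ΔT,ω; rank = 2

2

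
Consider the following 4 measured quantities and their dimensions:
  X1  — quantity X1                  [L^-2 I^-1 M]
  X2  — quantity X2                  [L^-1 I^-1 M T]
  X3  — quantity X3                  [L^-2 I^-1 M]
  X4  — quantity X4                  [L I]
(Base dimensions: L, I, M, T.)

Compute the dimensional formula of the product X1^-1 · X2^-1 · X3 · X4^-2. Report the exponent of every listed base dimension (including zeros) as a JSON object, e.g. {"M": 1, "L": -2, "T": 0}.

{"L": -1, "I": -1, "M": -1, "T": -1}

Exponent matrix [L,I,M,T] × [X1,X2,X3,X4]:
  L: [-2 -1 -2  1]
  I: [-1 -1 -1  1]
  M: [ 1  1  1  0]
  T: [ 0  1  0  0]
  [L]: (-1)·-2+(-1)·-1+(1)·-2+(-2)·1 = -1
  [I]: (-1)·-1+(-1)·-1+(1)·-1+(-2)·1 = -1
  [M]: (-1)·1+(-1)·1+(1)·1+(-2)·0 = -1
  [T]: (-1)·0+(-1)·1+(1)·0+(-2)·0 = -1
⇒ L^-1 I^-1 M^-1 T^-1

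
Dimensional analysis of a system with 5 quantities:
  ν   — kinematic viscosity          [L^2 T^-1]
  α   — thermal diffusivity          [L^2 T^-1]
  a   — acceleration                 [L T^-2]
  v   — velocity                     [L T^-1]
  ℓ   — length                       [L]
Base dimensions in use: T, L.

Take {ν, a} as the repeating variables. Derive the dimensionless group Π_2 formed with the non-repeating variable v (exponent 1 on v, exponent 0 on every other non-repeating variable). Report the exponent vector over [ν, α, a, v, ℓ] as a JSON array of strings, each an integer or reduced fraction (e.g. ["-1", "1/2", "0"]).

Exponent matrix [T,L] × [ν,α,a,v,ℓ]:
  T: [-1 -1 -2 -1  0]
  L: [ 2  2  1  1  1]
Echelon form has 2 nonzero rows (pivots: ν,a)
Pivot set = {ν,a}, free = {α,v,ℓ}
RREF:
  r0: [   1    1    0  1/3  2/3]
  r1: [   0    0    1  1/3 -1/3]
Fix exponent of v at 1, α at 0, ℓ at 0; solve each RREF row for its pivot's exponent:
  r0: exp(ν) + (1/3)·1 = 0 ⇒ exp(ν) = -1/3
  r1: exp(a) + (1/3)·1 = 0 ⇒ exp(a) = -1/3
Π_2 = ν^(-1/3) · a^(-1/3) · v

["-1/3", "0", "-1/3", "1", "0"]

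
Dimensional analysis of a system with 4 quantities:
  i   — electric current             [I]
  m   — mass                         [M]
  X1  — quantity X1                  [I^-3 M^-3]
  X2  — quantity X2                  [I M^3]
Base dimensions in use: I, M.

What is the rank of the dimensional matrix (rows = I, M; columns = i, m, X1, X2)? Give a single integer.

2

Write exponents as rows I,M / cols i,m,X1,X2:
  I: [ 1  0 -3  1]
  M: [ 0  1 -3  3]
Row reduction gives pivot columns i,m; rank = 2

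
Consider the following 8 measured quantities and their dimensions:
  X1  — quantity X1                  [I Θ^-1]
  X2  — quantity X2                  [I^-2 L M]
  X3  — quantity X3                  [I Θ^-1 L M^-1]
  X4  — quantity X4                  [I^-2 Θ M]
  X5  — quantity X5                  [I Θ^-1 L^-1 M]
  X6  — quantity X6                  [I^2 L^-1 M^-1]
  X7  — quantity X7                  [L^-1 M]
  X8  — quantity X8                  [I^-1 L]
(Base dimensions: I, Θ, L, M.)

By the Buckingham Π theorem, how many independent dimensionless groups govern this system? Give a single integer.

Dimensional matrix (I×Θ×L×M by X1×X2×X3×X4×X5×X6×X7×X8):
  I: [ 1 -2  1 -2  1  2  0 -1]
  Θ: [-1  0 -1  1 -1  0  0  0]
  L: [ 0  1  1  0 -1 -1 -1  1]
  M: [ 0  1 -1  1  1 -1  1  0]
Echelon form has 3 nonzero rows (pivots: X1,X2,X3)
8 vars − rank 3 = 5 Π groups

5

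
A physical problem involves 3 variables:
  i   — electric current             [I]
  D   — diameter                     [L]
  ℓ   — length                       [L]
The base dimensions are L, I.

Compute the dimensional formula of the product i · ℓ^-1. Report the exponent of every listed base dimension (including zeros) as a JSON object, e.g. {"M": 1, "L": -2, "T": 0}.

{"L": -1, "I": 1}

Exponent matrix [L,I] × [i,D,ℓ]:
  L: [ 0  1  1]
  I: [ 1  0  0]
  [L]: (1)·0+(-1)·1 = -1
  [I]: (1)·1+(-1)·0 = 1
⇒ L^-1 I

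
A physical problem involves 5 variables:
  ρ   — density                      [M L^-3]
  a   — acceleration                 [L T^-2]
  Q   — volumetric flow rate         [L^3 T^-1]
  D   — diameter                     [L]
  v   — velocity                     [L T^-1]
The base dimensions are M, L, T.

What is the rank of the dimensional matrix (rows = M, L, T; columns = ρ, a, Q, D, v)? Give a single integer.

Dimensional matrix (M×L×T by ρ×a×Q×D×v):
  M: [ 1  0  0  0  0]
  L: [-3  1  3  1  1]
  T: [ 0 -2 -1  0 -1]
Echelon form has 3 nonzero rows (pivots: ρ,a,Q)

3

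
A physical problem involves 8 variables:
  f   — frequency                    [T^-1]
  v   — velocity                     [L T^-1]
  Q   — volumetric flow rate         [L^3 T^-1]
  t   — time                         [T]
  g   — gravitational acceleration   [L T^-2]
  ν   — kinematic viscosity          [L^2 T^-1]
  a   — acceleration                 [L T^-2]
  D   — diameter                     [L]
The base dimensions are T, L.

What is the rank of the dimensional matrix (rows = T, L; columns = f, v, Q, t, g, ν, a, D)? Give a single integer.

Write exponents as rows T,L / cols f,v,Q,t,g,ν,a,D:
  T: [-1 -1 -1  1 -2 -1 -2  0]
  L: [ 0  1  3  0  1  2  1  1]
Echelon form has 2 nonzero rows (pivots: f,v)

2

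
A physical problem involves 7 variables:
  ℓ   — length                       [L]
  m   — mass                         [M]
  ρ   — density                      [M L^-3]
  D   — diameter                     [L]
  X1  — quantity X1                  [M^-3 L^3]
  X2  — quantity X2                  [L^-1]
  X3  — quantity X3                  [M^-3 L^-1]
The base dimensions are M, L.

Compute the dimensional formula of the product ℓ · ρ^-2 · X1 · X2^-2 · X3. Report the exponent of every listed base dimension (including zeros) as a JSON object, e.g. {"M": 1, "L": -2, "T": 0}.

Dimensional matrix (M×L by ℓ×m×ρ×D×X1×X2×X3):
  M: [ 0  1  1  0 -3  0 -3]
  L: [ 1  0 -3  1  3 -1 -1]
  [M]: (1)·0+(-2)·1+(1)·-3+(-2)·0+(1)·-3 = -8
  [L]: (1)·1+(-2)·-3+(1)·3+(-2)·-1+(1)·-1 = 11
⇒ M^-8 L^11

{"M": -8, "L": 11}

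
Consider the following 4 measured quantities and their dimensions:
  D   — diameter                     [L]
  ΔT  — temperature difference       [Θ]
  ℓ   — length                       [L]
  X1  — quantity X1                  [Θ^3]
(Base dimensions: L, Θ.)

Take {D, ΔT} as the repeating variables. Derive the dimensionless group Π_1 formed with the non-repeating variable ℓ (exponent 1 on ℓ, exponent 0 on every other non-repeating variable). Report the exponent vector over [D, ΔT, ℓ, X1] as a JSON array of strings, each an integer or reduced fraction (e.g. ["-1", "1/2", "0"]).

Exponent matrix [L,Θ] × [D,ΔT,ℓ,X1]:
  L: [ 1  0  1  0]
  Θ: [ 0  1  0  3]
Echelon form has 2 nonzero rows (pivots: D,ΔT)
Pivot set = {D,ΔT}, free = {ℓ,X1}
RREF:
  r0: [   1    0    1    0]
  r1: [   0    1    0    3]
Fix exponent of ℓ at 1, X1 at 0; solve each RREF row for its pivot's exponent:
  r0: exp(D) + (1)·1 = 0 ⇒ exp(D) = -1
  r1: exp(ΔT) + (0)·1 = 0 ⇒ exp(ΔT) = 0
Π_1 = D^-1 · ℓ

["-1", "0", "1", "0"]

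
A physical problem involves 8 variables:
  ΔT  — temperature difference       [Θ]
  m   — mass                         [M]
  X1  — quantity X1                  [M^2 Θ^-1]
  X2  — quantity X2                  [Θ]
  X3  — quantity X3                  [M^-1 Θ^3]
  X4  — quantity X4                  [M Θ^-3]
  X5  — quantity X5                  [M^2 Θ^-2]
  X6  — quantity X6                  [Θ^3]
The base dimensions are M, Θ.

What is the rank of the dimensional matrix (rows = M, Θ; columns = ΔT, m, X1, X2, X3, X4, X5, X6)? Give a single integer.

Exponent matrix [M,Θ] × [ΔT,m,X1,X2,X3,X4,X5,X6]:
  M: [ 0  1  2  0 -1  1  2  0]
  Θ: [ 1  0 -1  1  3 -3 -2  3]
Row reduction gives pivot columns ΔT,m; rank = 2

2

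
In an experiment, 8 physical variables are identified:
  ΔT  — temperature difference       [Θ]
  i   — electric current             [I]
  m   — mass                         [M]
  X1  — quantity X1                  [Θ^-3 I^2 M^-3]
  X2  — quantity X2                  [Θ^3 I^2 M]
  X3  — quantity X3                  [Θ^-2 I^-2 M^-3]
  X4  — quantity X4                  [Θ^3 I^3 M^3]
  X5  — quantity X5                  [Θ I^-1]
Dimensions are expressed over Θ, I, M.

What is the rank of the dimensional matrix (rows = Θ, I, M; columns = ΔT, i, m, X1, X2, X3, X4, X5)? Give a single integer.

3

Exponent matrix [Θ,I,M] × [ΔT,i,m,X1,X2,X3,X4,X5]:
  Θ: [ 1  0  0 -3  3 -2  3  1]
  I: [ 0  1  0  2  2 -2  3 -1]
  M: [ 0  0  1 -3  1 -3  3  0]
RREF → pivots at {ΔT,i,m} ⇒ r = 3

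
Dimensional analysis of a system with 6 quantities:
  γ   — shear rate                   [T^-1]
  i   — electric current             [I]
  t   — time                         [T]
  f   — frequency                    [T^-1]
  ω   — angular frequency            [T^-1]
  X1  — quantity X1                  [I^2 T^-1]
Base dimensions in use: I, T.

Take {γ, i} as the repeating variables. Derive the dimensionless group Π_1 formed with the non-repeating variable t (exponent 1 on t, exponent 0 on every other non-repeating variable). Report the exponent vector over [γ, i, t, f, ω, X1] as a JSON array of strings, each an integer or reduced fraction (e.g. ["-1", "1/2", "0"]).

["1", "0", "1", "0", "0", "0"]

Write exponents as rows I,T / cols γ,i,t,f,ω,X1:
  I: [ 0  1  0  0  0  2]
  T: [-1  0  1 -1 -1 -1]
RREF → pivots at {γ,i} ⇒ r = 2
Pivot set = {γ,i}, free = {t,f,ω,X1}
RREF:
  r0: [   1    0   -1    1    1    1]
  r1: [   0    1    0    0    0    2]
Fix exponent of t at 1, f at 0, ω at 0, X1 at 0; solve each RREF row for its pivot's exponent:
  r0: exp(γ) + (-1)·1 = 0 ⇒ exp(γ) = 1
  r1: exp(i) + (0)·1 = 0 ⇒ exp(i) = 0
Π_1 = γ · t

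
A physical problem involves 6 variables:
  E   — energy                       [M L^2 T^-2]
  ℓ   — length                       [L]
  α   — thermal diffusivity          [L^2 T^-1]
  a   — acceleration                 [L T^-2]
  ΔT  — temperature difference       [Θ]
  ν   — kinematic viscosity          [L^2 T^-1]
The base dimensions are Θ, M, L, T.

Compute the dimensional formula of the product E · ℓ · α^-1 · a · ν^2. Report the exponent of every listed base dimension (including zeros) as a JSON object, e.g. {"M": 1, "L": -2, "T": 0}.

Write exponents as rows Θ,M,L,T / cols E,ℓ,α,a,ΔT,ν:
  Θ: [ 0  0  0  0  1  0]
  M: [ 1  0  0  0  0  0]
  L: [ 2  1  2  1  0  2]
  T: [-2  0 -1 -2  0 -1]
  [Θ]: (1)·0+(1)·0+(-1)·0+(1)·0+(2)·0 = 0
  [M]: (1)·1+(1)·0+(-1)·0+(1)·0+(2)·0 = 1
  [L]: (1)·2+(1)·1+(-1)·2+(1)·1+(2)·2 = 6
  [T]: (1)·-2+(1)·0+(-1)·-1+(1)·-2+(2)·-1 = -5
⇒ M L^6 T^-5

{"Θ": 0, "M": 1, "L": 6, "T": -5}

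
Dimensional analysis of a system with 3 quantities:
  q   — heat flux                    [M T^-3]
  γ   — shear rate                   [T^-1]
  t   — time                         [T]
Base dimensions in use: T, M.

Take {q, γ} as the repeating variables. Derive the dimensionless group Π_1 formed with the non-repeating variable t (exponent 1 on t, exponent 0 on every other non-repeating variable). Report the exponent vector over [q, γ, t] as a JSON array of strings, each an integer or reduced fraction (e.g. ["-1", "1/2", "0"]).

["0", "1", "1"]

Write exponents as rows T,M / cols q,γ,t:
  T: [-3 -1  1]
  M: [ 1  0  0]
Row reduction gives pivot columns q,γ; rank = 2
Repeat: q,γ; free: t
RREF:
  r0: [   1    0    0]
  r1: [   0    1   -1]
Fix exponent of t at 1; solve each RREF row for its pivot's exponent:
  r0: exp(q) + (0)·1 = 0 ⇒ exp(q) = 0
  r1: exp(γ) + (-1)·1 = 0 ⇒ exp(γ) = 1
Π_1 = γ · t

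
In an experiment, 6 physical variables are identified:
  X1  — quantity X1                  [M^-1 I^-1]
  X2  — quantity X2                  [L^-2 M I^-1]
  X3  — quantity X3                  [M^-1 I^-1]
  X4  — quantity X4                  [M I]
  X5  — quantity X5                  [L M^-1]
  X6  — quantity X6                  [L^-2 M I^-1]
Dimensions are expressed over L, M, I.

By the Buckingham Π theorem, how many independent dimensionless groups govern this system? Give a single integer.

Exponent matrix [L,M,I] × [X1,X2,X3,X4,X5,X6]:
  L: [ 0 -2  0  0  1 -2]
  M: [-1  1 -1  1 -1  1]
  I: [-1 -1 -1  1  0 -1]
RREF → pivots at {X1,X2} ⇒ r = 2
6 vars − rank 2 = 4 Π groups

4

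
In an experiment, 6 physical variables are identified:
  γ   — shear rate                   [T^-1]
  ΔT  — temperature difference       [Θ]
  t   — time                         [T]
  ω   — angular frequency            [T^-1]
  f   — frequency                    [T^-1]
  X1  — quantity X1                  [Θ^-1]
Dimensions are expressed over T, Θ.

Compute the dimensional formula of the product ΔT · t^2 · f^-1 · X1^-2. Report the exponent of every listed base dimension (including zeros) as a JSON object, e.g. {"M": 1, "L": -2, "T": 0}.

Dimensional matrix (T×Θ by γ×ΔT×t×ω×f×X1):
  T: [-1  0  1 -1 -1  0]
  Θ: [ 0  1  0  0  0 -1]
  [T]: (1)·0+(2)·1+(-1)·-1+(-2)·0 = 3
  [Θ]: (1)·1+(2)·0+(-1)·0+(-2)·-1 = 3
⇒ T^3 Θ^3

{"T": 3, "Θ": 3}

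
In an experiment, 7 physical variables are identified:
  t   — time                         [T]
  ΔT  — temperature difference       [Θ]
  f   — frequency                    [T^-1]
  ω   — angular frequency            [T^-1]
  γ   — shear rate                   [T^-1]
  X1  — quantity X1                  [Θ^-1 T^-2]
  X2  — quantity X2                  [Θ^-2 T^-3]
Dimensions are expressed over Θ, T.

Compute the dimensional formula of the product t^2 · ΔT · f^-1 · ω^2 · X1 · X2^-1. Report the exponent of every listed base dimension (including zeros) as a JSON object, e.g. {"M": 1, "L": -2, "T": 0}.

Write exponents as rows Θ,T / cols t,ΔT,f,ω,γ,X1,X2:
  Θ: [ 0  1  0  0  0 -1 -2]
  T: [ 1  0 -1 -1 -1 -2 -3]
  [Θ]: (2)·0+(1)·1+(-1)·0+(2)·0+(1)·-1+(-1)·-2 = 2
  [T]: (2)·1+(1)·0+(-1)·-1+(2)·-1+(1)·-2+(-1)·-3 = 2
⇒ Θ^2 T^2

{"Θ": 2, "T": 2}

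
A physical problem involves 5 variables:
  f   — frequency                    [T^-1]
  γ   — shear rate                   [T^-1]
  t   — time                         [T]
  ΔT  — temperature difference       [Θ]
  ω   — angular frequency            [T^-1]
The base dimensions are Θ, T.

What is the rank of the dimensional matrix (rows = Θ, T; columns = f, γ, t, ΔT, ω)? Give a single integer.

Dimensional matrix (Θ×T by f×γ×t×ΔT×ω):
  Θ: [ 0  0  0  1  0]
  T: [-1 -1  1  0 -1]
Row reduction gives pivot columns f,ΔT; rank = 2

2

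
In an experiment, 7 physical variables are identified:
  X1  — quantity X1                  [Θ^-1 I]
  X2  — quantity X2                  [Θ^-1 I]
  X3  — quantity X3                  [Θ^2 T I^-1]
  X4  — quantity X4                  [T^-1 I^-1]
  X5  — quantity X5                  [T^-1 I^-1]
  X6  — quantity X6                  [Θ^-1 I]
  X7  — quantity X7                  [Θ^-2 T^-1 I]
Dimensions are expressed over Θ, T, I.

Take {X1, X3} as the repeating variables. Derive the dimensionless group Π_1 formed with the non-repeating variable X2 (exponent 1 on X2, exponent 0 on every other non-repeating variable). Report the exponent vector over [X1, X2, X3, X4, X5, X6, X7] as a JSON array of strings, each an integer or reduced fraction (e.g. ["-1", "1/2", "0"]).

["-1", "1", "0", "0", "0", "0", "0"]

Dimensional matrix (Θ×T×I by X1×X2×X3×X4×X5×X6×X7):
  Θ: [-1 -1  2  0  0 -1 -2]
  T: [ 0  0  1 -1 -1  0 -1]
  I: [ 1  1 -1 -1 -1  1  1]
Row reduction gives pivot columns X1,X3; rank = 2
Repeat: X1,X3; free: X2,X4,X5,X6,X7
RREF:
  r0: [   1    1    0   -2   -2    1    0]
  r1: [   0    0    1   -1   -1    0   -1]
  r2: [   0    0    0    0    0    0    0]
Fix exponent of X2 at 1, X4 at 0, X5 at 0, X6 at 0, X7 at 0; solve each RREF row for its pivot's exponent:
  r0: exp(X1) + (1)·1 = 0 ⇒ exp(X1) = -1
  r1: exp(X3) + (0)·1 = 0 ⇒ exp(X3) = 0
Π_1 = X1^-1 · X2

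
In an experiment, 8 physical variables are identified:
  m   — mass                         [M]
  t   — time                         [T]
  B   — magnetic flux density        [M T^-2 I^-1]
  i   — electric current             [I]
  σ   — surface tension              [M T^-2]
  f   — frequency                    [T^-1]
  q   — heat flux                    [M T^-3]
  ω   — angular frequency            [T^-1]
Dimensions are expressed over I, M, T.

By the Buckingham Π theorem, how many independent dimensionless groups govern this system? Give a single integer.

Dimensional matrix (I×M×T by m×t×B×i×σ×f×q×ω):
  I: [ 0  0 -1  1  0  0  0  0]
  M: [ 1  0  1  0  1  0  1  0]
  T: [ 0  1 -2  0 -2 -1 -3 -1]
Echelon form has 3 nonzero rows (pivots: m,t,B)
8 vars − rank 3 = 5 Π groups

5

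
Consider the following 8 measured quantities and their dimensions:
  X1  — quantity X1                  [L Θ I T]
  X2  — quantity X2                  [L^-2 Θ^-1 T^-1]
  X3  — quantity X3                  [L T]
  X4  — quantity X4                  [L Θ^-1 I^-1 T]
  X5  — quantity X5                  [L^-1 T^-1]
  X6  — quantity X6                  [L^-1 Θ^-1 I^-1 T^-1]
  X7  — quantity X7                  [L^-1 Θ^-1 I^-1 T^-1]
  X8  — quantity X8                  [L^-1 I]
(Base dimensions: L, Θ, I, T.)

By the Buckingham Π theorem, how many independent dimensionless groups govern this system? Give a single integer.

Exponent matrix [L,Θ,I,T] × [X1,X2,X3,X4,X5,X6,X7,X8]:
  L: [ 1 -2  1  1 -1 -1 -1 -1]
  Θ: [ 1 -1  0 -1  0 -1 -1  0]
  I: [ 1  0  0 -1  0 -1 -1  1]
  T: [ 1 -1  1  1 -1 -1 -1  0]
Row reduction gives pivot columns X1,X2,X3; rank = 3
8 vars − rank 3 = 5 Π groups

5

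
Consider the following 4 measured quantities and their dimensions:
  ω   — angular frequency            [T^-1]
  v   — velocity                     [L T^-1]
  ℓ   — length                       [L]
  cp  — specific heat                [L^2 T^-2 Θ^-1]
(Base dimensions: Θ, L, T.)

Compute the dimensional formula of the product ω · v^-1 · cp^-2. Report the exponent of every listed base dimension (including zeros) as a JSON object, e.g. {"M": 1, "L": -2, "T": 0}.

Dimensional matrix (Θ×L×T by ω×v×ℓ×cp):
  Θ: [ 0  0  0 -1]
  L: [ 0  1  1  2]
  T: [-1 -1  0 -2]
  [Θ]: (1)·0+(-1)·0+(-2)·-1 = 2
  [L]: (1)·0+(-1)·1+(-2)·2 = -5
  [T]: (1)·-1+(-1)·-1+(-2)·-2 = 4
⇒ Θ^2 L^-5 T^4

{"Θ": 2, "L": -5, "T": 4}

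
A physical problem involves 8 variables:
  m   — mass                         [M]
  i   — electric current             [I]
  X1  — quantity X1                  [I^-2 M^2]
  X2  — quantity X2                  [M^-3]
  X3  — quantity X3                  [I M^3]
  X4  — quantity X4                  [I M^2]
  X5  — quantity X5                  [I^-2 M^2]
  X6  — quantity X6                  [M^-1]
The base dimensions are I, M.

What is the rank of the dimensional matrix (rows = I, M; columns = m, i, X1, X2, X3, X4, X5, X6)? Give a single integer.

Write exponents as rows I,M / cols m,i,X1,X2,X3,X4,X5,X6:
  I: [ 0  1 -2  0  1  1 -2  0]
  M: [ 1  0  2 -3  3  2  2 -1]
Echelon form has 2 nonzero rows (pivots: m,i)

2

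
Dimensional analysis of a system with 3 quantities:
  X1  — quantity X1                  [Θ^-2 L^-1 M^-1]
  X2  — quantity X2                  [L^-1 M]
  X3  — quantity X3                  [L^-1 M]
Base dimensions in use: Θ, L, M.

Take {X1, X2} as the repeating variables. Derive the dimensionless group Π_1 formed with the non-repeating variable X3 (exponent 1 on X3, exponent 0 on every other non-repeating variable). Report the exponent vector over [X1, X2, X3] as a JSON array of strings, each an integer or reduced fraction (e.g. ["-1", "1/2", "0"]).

["0", "-1", "1"]

Write exponents as rows Θ,L,M / cols X1,X2,X3:
  Θ: [-2  0  0]
  L: [-1 -1 -1]
  M: [-1  1  1]
RREF → pivots at {X1,X2} ⇒ r = 2
Repeat: X1,X2; free: X3
RREF:
  r0: [   1    0    0]
  r1: [   0    1    1]
  r2: [   0    0    0]
Fix exponent of X3 at 1; solve each RREF row for its pivot's exponent:
  r0: exp(X1) + (0)·1 = 0 ⇒ exp(X1) = 0
  r1: exp(X2) + (1)·1 = 0 ⇒ exp(X2) = -1
Π_1 = X2^-1 · X3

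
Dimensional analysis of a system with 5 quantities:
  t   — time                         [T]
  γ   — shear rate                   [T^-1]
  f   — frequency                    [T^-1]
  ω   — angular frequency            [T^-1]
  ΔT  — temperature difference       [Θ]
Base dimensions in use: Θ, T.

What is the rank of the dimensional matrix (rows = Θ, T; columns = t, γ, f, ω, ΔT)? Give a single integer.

2

Dimensional matrix (Θ×T by t×γ×f×ω×ΔT):
  Θ: [ 0  0  0  0  1]
  T: [ 1 -1 -1 -1  0]
Row reduction gives pivot columns t,ΔT; rank = 2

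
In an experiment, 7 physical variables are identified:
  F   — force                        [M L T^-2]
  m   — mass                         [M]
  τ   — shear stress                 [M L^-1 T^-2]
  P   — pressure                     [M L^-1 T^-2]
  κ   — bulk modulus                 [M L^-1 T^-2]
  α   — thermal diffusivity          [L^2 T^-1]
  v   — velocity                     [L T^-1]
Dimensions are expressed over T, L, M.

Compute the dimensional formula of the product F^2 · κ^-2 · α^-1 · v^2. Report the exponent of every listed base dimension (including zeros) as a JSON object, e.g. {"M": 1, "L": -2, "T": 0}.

Exponent matrix [T,L,M] × [F,m,τ,P,κ,α,v]:
  T: [-2  0 -2 -2 -2 -1 -1]
  L: [ 1  0 -1 -1 -1  2  1]
  M: [ 1  1  1  1  1  0  0]
  [T]: (2)·-2+(-2)·-2+(-1)·-1+(2)·-1 = -1
  [L]: (2)·1+(-2)·-1+(-1)·2+(2)·1 = 4
  [M]: (2)·1+(-2)·1+(-1)·0+(2)·0 = 0
⇒ T^-1 L^4

{"T": -1, "L": 4, "M": 0}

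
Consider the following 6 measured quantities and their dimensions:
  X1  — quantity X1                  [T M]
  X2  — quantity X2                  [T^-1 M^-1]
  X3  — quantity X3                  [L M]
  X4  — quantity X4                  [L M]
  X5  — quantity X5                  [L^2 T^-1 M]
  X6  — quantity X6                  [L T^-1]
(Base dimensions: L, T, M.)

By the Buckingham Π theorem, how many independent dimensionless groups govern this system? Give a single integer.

Dimensional matrix (L×T×M by X1×X2×X3×X4×X5×X6):
  L: [ 0  0  1  1  2  1]
  T: [ 1 -1  0  0 -1 -1]
  M: [ 1 -1  1  1  1  0]
Row reduction gives pivot columns X1,X3; rank = 2
Π count = n − r = 6 − 2 = 4

4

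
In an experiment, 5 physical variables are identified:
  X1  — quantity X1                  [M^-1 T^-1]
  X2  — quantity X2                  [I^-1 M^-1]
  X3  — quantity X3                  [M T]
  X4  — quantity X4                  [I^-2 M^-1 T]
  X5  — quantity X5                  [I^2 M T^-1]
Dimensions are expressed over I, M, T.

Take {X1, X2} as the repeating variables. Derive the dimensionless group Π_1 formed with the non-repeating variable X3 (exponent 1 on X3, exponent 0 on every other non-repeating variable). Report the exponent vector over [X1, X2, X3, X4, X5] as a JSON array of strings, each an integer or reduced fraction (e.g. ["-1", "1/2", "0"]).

Write exponents as rows I,M,T / cols X1,X2,X3,X4,X5:
  I: [ 0 -1  0 -2  2]
  M: [-1 -1  1 -1  1]
  T: [-1  0  1  1 -1]
RREF → pivots at {X1,X2} ⇒ r = 2
Pivot set = {X1,X2}, free = {X3,X4,X5}
RREF:
  r0: [   1    0   -1   -1    1]
  r1: [   0    1    0    2   -2]
  r2: [   0    0    0    0    0]
Fix exponent of X3 at 1, X4 at 0, X5 at 0; solve each RREF row for its pivot's exponent:
  r0: exp(X1) + (-1)·1 = 0 ⇒ exp(X1) = 1
  r1: exp(X2) + (0)·1 = 0 ⇒ exp(X2) = 0
Π_1 = X1 · X3

["1", "0", "1", "0", "0"]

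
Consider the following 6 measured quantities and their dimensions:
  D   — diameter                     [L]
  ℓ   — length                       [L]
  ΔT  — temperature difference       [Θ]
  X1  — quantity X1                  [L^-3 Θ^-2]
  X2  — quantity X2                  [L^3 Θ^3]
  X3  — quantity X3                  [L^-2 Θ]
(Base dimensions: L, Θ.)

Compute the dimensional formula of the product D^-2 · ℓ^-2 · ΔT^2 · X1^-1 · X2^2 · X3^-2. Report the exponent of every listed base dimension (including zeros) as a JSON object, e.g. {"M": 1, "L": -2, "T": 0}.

{"L": 9, "Θ": 8}

Write exponents as rows L,Θ / cols D,ℓ,ΔT,X1,X2,X3:
  L: [ 1  1  0 -3  3 -2]
  Θ: [ 0  0  1 -2  3  1]
  [L]: (-2)·1+(-2)·1+(2)·0+(-1)·-3+(2)·3+(-2)·-2 = 9
  [Θ]: (-2)·0+(-2)·0+(2)·1+(-1)·-2+(2)·3+(-2)·1 = 8
⇒ L^9 Θ^8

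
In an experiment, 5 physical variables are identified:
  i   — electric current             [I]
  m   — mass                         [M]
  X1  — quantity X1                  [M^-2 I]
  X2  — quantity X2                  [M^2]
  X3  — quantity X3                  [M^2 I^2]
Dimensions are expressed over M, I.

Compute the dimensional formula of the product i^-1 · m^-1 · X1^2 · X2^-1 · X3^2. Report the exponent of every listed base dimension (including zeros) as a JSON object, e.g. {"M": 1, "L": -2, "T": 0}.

Dimensional matrix (M×I by i×m×X1×X2×X3):
  M: [ 0  1 -2  2  2]
  I: [ 1  0  1  0  2]
  [M]: (-1)·0+(-1)·1+(2)·-2+(-1)·2+(2)·2 = -3
  [I]: (-1)·1+(-1)·0+(2)·1+(-1)·0+(2)·2 = 5
⇒ M^-3 I^5

{"M": -3, "I": 5}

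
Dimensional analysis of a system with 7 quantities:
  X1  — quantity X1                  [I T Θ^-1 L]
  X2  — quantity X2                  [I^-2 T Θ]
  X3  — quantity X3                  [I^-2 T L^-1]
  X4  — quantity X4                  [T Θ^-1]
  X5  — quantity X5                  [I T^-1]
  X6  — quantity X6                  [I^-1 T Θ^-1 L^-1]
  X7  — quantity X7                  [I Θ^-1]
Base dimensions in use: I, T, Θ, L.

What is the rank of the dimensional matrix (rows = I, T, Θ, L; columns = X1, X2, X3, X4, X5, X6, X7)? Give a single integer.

3

Dimensional matrix (I×T×Θ×L by X1×X2×X3×X4×X5×X6×X7):
  I: [ 1 -2 -2  0  1 -1  1]
  T: [ 1  1  1  1 -1  1  0]
  Θ: [-1  1  0 -1  0 -1 -1]
  L: [ 1  0 -1  0  0 -1  0]
RREF → pivots at {X1,X2,X3} ⇒ r = 3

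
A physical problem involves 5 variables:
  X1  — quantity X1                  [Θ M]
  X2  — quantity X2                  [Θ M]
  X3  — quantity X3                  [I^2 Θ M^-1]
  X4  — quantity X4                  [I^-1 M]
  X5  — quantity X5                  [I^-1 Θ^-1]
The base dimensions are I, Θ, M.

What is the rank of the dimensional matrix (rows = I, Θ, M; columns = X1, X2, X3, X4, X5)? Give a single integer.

Write exponents as rows I,Θ,M / cols X1,X2,X3,X4,X5:
  I: [ 0  0  2 -1 -1]
  Θ: [ 1  1  1  0 -1]
  M: [ 1  1 -1  1  0]
Row reduction gives pivot columns X1,X3; rank = 2

2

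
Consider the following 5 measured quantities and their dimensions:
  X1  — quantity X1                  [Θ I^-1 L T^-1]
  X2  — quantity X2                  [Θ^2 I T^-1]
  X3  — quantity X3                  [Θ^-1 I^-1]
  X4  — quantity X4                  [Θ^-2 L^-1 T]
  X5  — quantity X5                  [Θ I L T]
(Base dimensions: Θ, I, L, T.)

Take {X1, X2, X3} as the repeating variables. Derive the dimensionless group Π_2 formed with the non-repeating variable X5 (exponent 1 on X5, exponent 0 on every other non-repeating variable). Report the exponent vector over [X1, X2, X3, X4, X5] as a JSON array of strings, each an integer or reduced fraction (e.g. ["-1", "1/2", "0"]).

["-1", "2", "4", "0", "1"]

Exponent matrix [Θ,I,L,T] × [X1,X2,X3,X4,X5]:
  Θ: [ 1  2 -1 -2  1]
  I: [-1  1 -1  0  1]
  L: [ 1  0  0 -1  1]
  T: [-1 -1  0  1  1]
Row reduction gives pivot columns X1,X2,X3; rank = 3
Repeat: X1,X2,X3; free: X4,X5
RREF:
  r0: [   1    0    0   -1    1]
  r1: [   0    1    0    0   -2]
  r2: [   0    0    1    1   -4]
  r3: [   0    0    0    0    0]
Fix exponent of X5 at 1, X4 at 0; solve each RREF row for its pivot's exponent:
  r0: exp(X1) + (1)·1 = 0 ⇒ exp(X1) = -1
  r1: exp(X2) + (-2)·1 = 0 ⇒ exp(X2) = 2
  r2: exp(X3) + (-4)·1 = 0 ⇒ exp(X3) = 4
Π_2 = X1^-1 · X2^2 · X3^4 · X5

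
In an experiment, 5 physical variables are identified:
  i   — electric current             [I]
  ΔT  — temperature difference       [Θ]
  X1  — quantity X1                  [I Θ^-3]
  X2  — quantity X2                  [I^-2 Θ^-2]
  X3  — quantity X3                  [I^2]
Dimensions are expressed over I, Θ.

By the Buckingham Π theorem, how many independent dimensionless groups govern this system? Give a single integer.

Exponent matrix [I,Θ] × [i,ΔT,X1,X2,X3]:
  I: [ 1  0  1 -2  2]
  Θ: [ 0  1 -3 -2  0]
RREF → pivots at {i,ΔT} ⇒ r = 2
Π count = n − r = 5 − 2 = 3

3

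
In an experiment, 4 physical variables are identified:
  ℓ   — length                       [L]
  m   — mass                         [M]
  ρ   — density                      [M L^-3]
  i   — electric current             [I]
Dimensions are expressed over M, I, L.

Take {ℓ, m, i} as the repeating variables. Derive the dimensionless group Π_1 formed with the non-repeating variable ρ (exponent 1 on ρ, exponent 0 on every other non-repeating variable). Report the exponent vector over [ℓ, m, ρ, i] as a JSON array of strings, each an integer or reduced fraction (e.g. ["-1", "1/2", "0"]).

Write exponents as rows M,I,L / cols ℓ,m,ρ,i:
  M: [ 0  1  1  0]
  I: [ 0  0  0  1]
  L: [ 1  0 -3  0]
Echelon form has 3 nonzero rows (pivots: ℓ,m,i)
Pivot set = {ℓ,m,i}, free = {ρ}
RREF:
  r0: [   1    0   -3    0]
  r1: [   0    1    1    0]
  r2: [   0    0    0    1]
Fix exponent of ρ at 1; solve each RREF row for its pivot's exponent:
  r0: exp(ℓ) + (-3)·1 = 0 ⇒ exp(ℓ) = 3
  r1: exp(m) + (1)·1 = 0 ⇒ exp(m) = -1
  r2: exp(i) + (0)·1 = 0 ⇒ exp(i) = 0
Π_1 = ℓ^3 · m^-1 · ρ

["3", "-1", "1", "0"]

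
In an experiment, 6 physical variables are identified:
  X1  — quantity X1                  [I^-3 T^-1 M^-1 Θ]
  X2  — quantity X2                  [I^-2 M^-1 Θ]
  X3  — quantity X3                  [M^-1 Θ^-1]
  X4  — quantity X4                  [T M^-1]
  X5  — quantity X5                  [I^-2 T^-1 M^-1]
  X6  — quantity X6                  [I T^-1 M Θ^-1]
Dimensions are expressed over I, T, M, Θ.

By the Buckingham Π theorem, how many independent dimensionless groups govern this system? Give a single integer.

Exponent matrix [I,T,M,Θ] × [X1,X2,X3,X4,X5,X6]:
  I: [-3 -2  0  0 -2  1]
  T: [-1  0  0  1 -1 -1]
  M: [-1 -1 -1 -1 -1  1]
  Θ: [ 1  1 -1  0  0 -1]
Row reduction gives pivot columns X1,X2,X3; rank = 3
6 vars − rank 3 = 3 Π groups

3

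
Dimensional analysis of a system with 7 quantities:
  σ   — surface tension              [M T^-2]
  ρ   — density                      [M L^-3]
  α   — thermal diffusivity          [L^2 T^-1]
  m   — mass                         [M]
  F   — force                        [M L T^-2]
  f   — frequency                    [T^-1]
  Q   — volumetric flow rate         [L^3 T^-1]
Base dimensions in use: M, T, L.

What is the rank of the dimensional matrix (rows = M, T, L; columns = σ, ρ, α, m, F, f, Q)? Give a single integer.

3

Exponent matrix [M,T,L] × [σ,ρ,α,m,F,f,Q]:
  M: [ 1  1  0  1  1  0  0]
  T: [-2  0 -1  0 -2 -1 -1]
  L: [ 0 -3  2  0  1  0  3]
Row reduction gives pivot columns σ,ρ,α; rank = 3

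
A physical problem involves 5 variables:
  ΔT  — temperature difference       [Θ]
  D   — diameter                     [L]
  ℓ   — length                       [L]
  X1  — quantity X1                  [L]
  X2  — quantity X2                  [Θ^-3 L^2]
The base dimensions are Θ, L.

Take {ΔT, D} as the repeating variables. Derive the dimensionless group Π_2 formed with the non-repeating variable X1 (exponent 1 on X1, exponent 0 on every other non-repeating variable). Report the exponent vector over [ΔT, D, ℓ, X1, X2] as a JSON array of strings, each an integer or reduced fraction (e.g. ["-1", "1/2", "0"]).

Dimensional matrix (Θ×L by ΔT×D×ℓ×X1×X2):
  Θ: [ 1  0  0  0 -3]
  L: [ 0  1  1  1  2]
RREF → pivots at {ΔT,D} ⇒ r = 2
Pivot set = {ΔT,D}, free = {ℓ,X1,X2}
RREF:
  r0: [   1    0    0    0   -3]
  r1: [   0    1    1    1    2]
Fix exponent of X1 at 1, ℓ at 0, X2 at 0; solve each RREF row for its pivot's exponent:
  r0: exp(ΔT) + (0)·1 = 0 ⇒ exp(ΔT) = 0
  r1: exp(D) + (1)·1 = 0 ⇒ exp(D) = -1
Π_2 = D^-1 · X1

["0", "-1", "0", "1", "0"]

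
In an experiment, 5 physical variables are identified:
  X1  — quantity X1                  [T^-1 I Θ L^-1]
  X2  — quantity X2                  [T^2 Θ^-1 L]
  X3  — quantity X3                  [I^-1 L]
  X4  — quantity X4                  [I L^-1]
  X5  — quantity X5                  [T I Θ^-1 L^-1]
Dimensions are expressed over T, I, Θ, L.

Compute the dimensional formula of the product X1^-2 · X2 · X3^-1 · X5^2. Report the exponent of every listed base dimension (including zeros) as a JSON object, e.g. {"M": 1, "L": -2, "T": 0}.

Write exponents as rows T,I,Θ,L / cols X1,X2,X3,X4,X5:
  T: [-1  2  0  0  1]
  I: [ 1  0 -1  1  1]
  Θ: [ 1 -1  0  0 -1]
  L: [-1  1  1 -1 -1]
  [T]: (-2)·-1+(1)·2+(-1)·0+(2)·1 = 6
  [I]: (-2)·1+(1)·0+(-1)·-1+(2)·1 = 1
  [Θ]: (-2)·1+(1)·-1+(-1)·0+(2)·-1 = -5
  [L]: (-2)·-1+(1)·1+(-1)·1+(2)·-1 = 0
⇒ T^6 I Θ^-5

{"T": 6, "I": 1, "Θ": -5, "L": 0}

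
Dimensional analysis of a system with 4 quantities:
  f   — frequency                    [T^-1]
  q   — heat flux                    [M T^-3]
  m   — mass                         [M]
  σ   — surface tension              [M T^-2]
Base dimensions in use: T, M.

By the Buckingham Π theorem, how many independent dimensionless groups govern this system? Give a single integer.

Write exponents as rows T,M / cols f,q,m,σ:
  T: [-1 -3  0 -2]
  M: [ 0  1  1  1]
Echelon form has 2 nonzero rows (pivots: f,q)
n=4, r=2 ⇒ 2 dimensionless groups

2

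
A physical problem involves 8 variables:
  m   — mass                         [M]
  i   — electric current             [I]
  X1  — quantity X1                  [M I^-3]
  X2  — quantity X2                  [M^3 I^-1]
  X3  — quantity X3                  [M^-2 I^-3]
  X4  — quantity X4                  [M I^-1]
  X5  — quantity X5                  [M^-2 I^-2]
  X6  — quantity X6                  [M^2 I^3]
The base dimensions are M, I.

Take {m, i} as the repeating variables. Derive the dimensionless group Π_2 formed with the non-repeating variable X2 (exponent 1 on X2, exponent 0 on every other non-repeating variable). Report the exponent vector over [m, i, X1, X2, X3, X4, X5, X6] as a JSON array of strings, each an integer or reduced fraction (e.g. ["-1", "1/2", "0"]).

Exponent matrix [M,I] × [m,i,X1,X2,X3,X4,X5,X6]:
  M: [ 1  0  1  3 -2  1 -2  2]
  I: [ 0  1 -3 -1 -3 -1 -2  3]
Echelon form has 2 nonzero rows (pivots: m,i)
Pivot set = {m,i}, free = {X1,X2,X3,X4,X5,X6}
RREF:
  r0: [   1    0    1    3   -2    1   -2    2]
  r1: [   0    1   -3   -1   -3   -1   -2    3]
Fix exponent of X2 at 1, X1 at 0, X3 at 0, X4 at 0, X5 at 0, X6 at 0; solve each RREF row for its pivot's exponent:
  r0: exp(m) + (3)·1 = 0 ⇒ exp(m) = -3
  r1: exp(i) + (-1)·1 = 0 ⇒ exp(i) = 1
Π_2 = m^-3 · i · X2

["-3", "1", "0", "1", "0", "0", "0", "0"]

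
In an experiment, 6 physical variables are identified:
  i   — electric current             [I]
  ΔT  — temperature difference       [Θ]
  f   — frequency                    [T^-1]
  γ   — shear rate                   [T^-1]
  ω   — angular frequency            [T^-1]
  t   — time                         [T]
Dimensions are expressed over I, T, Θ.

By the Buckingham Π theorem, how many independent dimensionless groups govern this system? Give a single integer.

3

Dimensional matrix (I×T×Θ by i×ΔT×f×γ×ω×t):
  I: [ 1  0  0  0  0  0]
  T: [ 0  0 -1 -1 -1  1]
  Θ: [ 0  1  0  0  0  0]
Row reduction gives pivot columns i,ΔT,f; rank = 3
n=6, r=3 ⇒ 3 dimensionless groups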